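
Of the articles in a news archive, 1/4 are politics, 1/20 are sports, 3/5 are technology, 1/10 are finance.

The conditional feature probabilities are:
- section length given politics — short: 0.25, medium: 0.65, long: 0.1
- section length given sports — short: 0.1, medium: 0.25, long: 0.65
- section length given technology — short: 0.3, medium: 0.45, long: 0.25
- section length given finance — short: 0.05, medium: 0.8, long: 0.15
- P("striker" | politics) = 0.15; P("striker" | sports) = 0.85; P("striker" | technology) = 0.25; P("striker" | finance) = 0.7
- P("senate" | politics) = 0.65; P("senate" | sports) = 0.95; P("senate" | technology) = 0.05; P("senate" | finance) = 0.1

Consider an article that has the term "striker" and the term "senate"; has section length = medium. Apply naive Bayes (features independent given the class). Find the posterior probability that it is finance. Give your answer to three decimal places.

politics: 0.25 × 0.65 × 0.15 × 0.65 = 0.01584375
sports: 0.05 × 0.25 × 0.85 × 0.95 = 0.01009375
technology: 0.6 × 0.45 × 0.25 × 0.05 = 0.003375
finance: 0.1 × 0.8 × 0.7 × 0.1 = 0.0056
P(finance | x) = 0.0056 / 0.0349125 ≈ 0.160

0.160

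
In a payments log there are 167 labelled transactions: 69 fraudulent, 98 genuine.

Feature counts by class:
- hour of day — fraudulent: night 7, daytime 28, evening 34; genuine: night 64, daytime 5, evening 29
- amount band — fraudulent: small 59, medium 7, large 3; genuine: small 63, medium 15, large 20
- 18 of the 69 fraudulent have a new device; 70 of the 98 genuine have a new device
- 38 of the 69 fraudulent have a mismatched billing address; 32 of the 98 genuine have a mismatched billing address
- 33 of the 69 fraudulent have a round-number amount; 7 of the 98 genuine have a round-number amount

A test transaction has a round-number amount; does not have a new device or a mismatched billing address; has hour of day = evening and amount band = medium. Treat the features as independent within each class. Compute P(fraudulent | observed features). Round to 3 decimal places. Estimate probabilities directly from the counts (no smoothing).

0.900

fraudulent: (69/167) × (34/69) × (7/69) × (51/69) × (31/69) × (33/69) ≈ 0.00328027
genuine: (98/167) × (29/98) × (15/98) × (28/98) × (66/98) × (7/98) ≈ 0.000365316
P(fraudulent | x) = 0.00328027 / 0.003645586 ≈ 0.900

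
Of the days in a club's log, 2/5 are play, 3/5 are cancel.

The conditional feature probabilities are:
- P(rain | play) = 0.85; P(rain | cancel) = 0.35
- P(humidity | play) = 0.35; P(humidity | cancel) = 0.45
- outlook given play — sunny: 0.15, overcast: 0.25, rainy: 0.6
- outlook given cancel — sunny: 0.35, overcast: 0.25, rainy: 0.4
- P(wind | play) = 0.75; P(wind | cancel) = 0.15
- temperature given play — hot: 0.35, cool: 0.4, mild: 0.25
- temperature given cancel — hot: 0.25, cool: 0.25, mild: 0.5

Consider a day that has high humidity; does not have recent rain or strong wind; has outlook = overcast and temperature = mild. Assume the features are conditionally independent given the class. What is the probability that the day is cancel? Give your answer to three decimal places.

play: 0.4 × (1−0.85) × 0.35 × 0.25 × (1−0.75) × 0.25 = 0.000328125
cancel: 0.6 × (1−0.35) × 0.45 × 0.25 × (1−0.15) × 0.5 = 0.018646875
P(cancel | x) = 0.018646875 / 0.018975 ≈ 0.983

0.983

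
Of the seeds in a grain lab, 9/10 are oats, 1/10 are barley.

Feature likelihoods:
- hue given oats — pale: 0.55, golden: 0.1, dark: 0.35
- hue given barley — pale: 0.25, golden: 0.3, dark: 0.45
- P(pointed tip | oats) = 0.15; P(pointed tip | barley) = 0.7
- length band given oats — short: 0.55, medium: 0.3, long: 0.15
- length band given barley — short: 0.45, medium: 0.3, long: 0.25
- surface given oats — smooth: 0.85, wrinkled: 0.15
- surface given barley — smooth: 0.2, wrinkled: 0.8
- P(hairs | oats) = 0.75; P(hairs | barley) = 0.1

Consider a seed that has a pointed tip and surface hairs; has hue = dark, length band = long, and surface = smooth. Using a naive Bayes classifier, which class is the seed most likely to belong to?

oats

oats: 0.9 × 0.35 × 0.15 × 0.15 × 0.85 × 0.75 = 0.00451828125
barley: 0.1 × 0.45 × 0.7 × 0.25 × 0.2 × 0.1 = 0.0001575
Highest score → oats.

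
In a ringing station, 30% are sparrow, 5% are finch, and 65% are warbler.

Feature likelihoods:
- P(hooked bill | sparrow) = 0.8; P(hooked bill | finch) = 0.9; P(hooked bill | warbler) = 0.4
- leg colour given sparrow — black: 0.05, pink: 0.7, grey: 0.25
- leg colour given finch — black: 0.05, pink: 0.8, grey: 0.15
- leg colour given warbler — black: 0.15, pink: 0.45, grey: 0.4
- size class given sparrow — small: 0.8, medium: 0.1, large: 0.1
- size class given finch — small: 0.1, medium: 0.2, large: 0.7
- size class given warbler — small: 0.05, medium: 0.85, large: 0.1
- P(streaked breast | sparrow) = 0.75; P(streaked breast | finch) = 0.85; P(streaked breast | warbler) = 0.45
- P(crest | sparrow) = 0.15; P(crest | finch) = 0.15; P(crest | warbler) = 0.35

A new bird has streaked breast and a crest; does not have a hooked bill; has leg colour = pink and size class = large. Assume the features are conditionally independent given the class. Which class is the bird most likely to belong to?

sparrow: 0.3 × (1−0.8) × 0.7 × 0.1 × 0.75 × 0.15 = 0.0004725
finch: 0.05 × (1−0.9) × 0.8 × 0.7 × 0.85 × 0.15 = 0.000357
warbler: 0.65 × (1−0.4) × 0.45 × 0.1 × 0.45 × 0.35 = 0.002764125
Highest score → warbler.

warbler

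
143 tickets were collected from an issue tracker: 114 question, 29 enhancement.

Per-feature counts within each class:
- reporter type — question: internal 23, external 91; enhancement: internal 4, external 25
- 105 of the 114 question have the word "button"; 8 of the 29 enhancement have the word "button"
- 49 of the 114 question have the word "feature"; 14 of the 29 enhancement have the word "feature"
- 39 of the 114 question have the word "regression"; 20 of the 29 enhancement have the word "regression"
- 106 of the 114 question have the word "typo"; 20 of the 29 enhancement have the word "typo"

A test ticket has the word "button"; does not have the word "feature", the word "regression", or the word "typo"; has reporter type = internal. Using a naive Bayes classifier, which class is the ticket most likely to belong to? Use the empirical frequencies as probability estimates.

question: (114/143) × (23/114) × (105/114) × (65/114) × (75/114) × (8/114) ≈ 0.00389966
enhancement: (29/143) × (4/29) × (8/29) × (15/29) × (9/29) × (9/29) ≈ 0.000384413
Highest score → question.

question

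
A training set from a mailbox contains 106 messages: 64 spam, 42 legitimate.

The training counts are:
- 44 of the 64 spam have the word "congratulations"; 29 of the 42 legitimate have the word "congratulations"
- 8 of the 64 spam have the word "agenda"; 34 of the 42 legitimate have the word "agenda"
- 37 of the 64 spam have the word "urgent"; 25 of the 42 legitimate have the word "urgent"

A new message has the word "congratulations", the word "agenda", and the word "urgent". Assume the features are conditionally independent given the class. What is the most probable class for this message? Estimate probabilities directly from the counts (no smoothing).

legitimate

spam: (64/106) × (44/64) × (8/64) × (37/64) ≈ 0.0299971
legitimate: (42/106) × (29/42) × (34/42) × (25/42) ≈ 0.131829
Highest score → legitimate.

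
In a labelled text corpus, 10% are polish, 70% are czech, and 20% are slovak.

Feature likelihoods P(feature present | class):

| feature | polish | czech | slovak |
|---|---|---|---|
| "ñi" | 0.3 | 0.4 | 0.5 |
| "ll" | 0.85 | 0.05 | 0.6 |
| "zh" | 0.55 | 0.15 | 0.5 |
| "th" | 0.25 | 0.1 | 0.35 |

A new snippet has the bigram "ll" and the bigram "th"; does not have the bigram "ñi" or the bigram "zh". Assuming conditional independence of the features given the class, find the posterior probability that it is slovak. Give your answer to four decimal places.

polish: 0.1 × (1−0.3) × 0.85 × (1−0.55) × 0.25 = 0.00669375
czech: 0.7 × (1−0.4) × 0.05 × (1−0.15) × 0.1 = 0.001785
slovak: 0.2 × (1−0.5) × 0.6 × (1−0.5) × 0.35 = 0.0105
P(slovak | x) = 0.0105 / 0.01897875 ≈ 0.5533

0.5533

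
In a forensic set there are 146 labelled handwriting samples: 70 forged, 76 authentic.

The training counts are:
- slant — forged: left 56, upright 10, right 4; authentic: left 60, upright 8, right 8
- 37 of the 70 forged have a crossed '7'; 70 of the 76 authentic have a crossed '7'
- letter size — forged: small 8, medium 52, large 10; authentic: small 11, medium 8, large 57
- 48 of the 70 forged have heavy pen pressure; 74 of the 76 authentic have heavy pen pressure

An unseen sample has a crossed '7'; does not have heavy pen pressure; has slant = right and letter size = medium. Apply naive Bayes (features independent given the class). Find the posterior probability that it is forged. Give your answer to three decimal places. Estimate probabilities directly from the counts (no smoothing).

0.960

forged: (70/146) × (4/70) × (37/70) × (52/70) × (22/70) ≈ 0.00338097
authentic: (76/146) × (8/76) × (70/76) × (8/76) × (2/76) ≈ 0.000139802
P(forged | x) = 0.00338097 / 0.003520772 ≈ 0.960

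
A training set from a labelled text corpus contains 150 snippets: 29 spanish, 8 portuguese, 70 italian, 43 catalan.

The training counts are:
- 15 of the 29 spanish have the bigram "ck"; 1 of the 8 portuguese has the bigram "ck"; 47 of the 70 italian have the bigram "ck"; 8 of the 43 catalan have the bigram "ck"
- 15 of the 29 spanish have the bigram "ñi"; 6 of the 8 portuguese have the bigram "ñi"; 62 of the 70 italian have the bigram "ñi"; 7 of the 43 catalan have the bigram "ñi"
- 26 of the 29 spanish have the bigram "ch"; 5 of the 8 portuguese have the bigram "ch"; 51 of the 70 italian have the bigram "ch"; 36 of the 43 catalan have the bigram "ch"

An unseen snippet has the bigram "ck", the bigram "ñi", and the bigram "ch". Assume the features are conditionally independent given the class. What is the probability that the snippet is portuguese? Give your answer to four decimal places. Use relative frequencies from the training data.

spanish: (29/150) × (15/29) × (15/29) × (26/29) ≈ 0.0463734
portuguese: (8/150) × (1/8) × (6/8) × (5/8) = 0.003125
italian: (70/150) × (47/70) × (62/70) × (51/70) ≈ 0.202196
catalan: (43/150) × (8/43) × (7/43) × (36/43) ≈ 0.00726879
P(portuguese | x) = 0.003125 / 0.25896319 ≈ 0.0121

0.0121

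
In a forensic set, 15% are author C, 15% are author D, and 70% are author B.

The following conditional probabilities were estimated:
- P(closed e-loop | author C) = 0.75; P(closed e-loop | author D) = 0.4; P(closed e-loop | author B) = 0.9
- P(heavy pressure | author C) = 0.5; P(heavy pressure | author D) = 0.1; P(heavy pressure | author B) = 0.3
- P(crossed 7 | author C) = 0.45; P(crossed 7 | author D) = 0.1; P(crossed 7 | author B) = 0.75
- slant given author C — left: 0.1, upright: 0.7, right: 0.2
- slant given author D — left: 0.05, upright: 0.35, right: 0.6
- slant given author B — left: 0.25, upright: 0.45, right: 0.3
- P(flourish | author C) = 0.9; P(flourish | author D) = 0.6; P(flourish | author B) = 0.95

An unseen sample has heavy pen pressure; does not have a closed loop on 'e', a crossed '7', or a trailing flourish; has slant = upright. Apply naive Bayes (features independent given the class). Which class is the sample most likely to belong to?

author D

author C: 0.15 × (1−0.75) × 0.5 × (1−0.45) × 0.7 × (1−0.9) = 0.000721875
author D: 0.15 × (1−0.4) × 0.1 × (1−0.1) × 0.35 × (1−0.6) = 0.001134
author B: 0.7 × (1−0.9) × 0.3 × (1−0.75) × 0.45 × (1−0.95) = 0.000118125
Highest score → author D.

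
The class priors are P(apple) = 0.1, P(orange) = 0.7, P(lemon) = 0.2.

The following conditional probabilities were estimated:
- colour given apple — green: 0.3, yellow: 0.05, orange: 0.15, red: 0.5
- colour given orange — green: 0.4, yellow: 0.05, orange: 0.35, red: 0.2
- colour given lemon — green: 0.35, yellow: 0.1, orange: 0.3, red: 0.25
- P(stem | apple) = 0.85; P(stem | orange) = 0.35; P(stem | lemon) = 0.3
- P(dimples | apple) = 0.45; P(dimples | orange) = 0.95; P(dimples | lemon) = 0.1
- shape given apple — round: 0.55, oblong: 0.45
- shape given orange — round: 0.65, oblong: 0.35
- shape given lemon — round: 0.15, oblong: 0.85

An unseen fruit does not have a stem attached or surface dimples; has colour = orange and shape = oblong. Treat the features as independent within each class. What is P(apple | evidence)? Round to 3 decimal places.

apple: 0.1 × 0.15 × (1−0.85) × (1−0.45) × 0.45 = 0.000556875
orange: 0.7 × 0.35 × (1−0.35) × (1−0.95) × 0.35 = 0.002786875
lemon: 0.2 × 0.3 × (1−0.3) × (1−0.1) × 0.85 = 0.03213
P(apple | x) = 0.000556875 / 0.03547375 ≈ 0.016

0.016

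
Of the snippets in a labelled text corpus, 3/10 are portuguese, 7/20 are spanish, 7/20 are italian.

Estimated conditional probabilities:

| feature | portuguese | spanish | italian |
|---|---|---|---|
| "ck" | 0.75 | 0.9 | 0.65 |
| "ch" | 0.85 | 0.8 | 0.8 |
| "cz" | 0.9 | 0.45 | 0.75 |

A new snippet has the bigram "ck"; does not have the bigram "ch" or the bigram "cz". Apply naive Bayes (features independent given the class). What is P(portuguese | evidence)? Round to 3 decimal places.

portuguese: 0.3 × 0.75 × (1−0.85) × (1−0.9) = 0.003375
spanish: 0.35 × 0.9 × (1−0.8) × (1−0.45) = 0.03465
italian: 0.35 × 0.65 × (1−0.8) × (1−0.75) = 0.011375
P(portuguese | x) = 0.003375 / 0.0494 ≈ 0.068

0.068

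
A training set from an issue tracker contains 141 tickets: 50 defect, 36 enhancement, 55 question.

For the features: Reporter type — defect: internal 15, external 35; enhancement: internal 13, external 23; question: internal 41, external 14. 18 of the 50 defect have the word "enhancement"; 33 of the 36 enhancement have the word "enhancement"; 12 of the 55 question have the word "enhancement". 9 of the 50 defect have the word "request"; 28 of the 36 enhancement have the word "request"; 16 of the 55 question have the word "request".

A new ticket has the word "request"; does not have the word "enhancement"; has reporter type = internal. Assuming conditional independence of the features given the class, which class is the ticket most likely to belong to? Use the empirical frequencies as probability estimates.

question

defect: (50/141) × (15/50) × (32/50) × (9/50) ≈ 0.0122553
enhancement: (36/141) × (13/36) × (3/36) × (28/36) ≈ 0.00597583
question: (55/141) × (41/55) × (43/55) × (16/55) ≈ 0.0661345
Highest score → question.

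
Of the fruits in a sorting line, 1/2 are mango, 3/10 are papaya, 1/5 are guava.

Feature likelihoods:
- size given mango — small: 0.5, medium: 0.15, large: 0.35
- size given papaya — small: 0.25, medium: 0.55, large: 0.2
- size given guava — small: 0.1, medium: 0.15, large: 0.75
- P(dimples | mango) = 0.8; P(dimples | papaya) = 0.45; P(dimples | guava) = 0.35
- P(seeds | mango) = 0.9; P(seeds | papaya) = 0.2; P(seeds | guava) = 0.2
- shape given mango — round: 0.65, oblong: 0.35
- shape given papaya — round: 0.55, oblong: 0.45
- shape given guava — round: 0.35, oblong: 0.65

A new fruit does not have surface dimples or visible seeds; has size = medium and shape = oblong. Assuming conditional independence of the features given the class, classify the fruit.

papaya

mango: 0.5 × 0.15 × (1−0.8) × (1−0.9) × 0.35 = 0.000525
papaya: 0.3 × 0.55 × (1−0.45) × (1−0.2) × 0.45 = 0.03267
guava: 0.2 × 0.15 × (1−0.35) × (1−0.2) × 0.65 = 0.01014
Highest score → papaya.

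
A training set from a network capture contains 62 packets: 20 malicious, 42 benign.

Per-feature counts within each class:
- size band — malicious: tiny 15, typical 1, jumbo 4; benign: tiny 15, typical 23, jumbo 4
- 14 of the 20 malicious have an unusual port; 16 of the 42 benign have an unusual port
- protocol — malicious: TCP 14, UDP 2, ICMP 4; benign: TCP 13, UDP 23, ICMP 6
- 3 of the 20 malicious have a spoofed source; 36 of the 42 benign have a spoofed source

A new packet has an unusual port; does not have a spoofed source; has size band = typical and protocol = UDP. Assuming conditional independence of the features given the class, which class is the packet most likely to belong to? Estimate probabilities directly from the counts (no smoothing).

benign

malicious: (20/62) × (1/20) × (14/20) × (2/20) × (17/20) ≈ 0.000959677
benign: (42/62) × (23/42) × (16/42) × (23/42) × (6/42) ≈ 0.0110557
Highest score → benign.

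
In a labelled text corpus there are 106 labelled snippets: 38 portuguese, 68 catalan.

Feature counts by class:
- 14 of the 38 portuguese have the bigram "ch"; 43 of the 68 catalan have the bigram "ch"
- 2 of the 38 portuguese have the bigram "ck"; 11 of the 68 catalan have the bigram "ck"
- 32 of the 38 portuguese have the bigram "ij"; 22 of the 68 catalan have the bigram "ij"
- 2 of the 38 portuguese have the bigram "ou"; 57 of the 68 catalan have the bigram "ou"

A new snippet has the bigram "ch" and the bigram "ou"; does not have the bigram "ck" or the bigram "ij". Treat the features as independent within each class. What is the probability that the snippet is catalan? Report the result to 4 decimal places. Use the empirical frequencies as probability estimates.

portuguese: (38/106) × (14/38) × (36/38) × (6/38) × (2/38) ≈ 0.00103981
catalan: (68/106) × (43/68) × (57/68) × (46/68) × (57/68) ≈ 0.192816
P(catalan | x) = 0.192816 / 0.19385581 ≈ 0.9946

0.9946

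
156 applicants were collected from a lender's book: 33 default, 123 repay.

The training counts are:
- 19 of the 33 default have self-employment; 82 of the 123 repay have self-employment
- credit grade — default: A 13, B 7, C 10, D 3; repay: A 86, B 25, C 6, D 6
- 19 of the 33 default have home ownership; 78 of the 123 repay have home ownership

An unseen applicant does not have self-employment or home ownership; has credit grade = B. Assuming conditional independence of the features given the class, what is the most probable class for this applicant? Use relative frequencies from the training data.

default: (33/156) × (14/33) × (7/33) × (14/33) ≈ 0.0080761
repay: (123/156) × (41/123) × (25/123) × (45/123) ≈ 0.0195435
Highest score → repay.

repay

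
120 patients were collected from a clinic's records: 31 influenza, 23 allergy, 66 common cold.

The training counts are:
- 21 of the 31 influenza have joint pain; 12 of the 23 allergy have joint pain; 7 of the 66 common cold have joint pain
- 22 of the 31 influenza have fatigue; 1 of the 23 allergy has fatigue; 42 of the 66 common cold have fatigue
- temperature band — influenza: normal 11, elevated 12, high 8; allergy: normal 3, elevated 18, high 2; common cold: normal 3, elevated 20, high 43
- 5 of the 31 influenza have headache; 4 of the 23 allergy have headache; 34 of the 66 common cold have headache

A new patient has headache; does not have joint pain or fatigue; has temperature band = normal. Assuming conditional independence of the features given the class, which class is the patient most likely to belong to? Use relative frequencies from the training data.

influenza: (31/120) × (10/31) × (9/31) × (11/31) × (5/31) ≈ 0.00138465
allergy: (23/120) × (11/23) × (22/23) × (3/23) × (4/23) ≈ 0.00198899
common cold: (66/120) × (59/66) × (24/66) × (3/66) × (34/66) ≈ 0.00418649
Highest score → common cold.

common cold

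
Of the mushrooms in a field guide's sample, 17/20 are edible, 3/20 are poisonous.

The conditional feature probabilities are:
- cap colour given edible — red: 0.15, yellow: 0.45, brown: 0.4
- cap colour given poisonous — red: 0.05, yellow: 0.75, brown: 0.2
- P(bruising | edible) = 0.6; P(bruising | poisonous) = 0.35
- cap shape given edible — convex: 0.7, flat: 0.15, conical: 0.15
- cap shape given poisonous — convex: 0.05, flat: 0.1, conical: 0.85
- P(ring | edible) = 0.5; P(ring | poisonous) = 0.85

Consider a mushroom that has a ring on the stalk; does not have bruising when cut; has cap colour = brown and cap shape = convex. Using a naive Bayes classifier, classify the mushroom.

edible

edible: 0.85 × 0.4 × (1−0.6) × 0.7 × 0.5 = 0.0476
poisonous: 0.15 × 0.2 × (1−0.35) × 0.05 × 0.85 = 0.00082875
Highest score → edible.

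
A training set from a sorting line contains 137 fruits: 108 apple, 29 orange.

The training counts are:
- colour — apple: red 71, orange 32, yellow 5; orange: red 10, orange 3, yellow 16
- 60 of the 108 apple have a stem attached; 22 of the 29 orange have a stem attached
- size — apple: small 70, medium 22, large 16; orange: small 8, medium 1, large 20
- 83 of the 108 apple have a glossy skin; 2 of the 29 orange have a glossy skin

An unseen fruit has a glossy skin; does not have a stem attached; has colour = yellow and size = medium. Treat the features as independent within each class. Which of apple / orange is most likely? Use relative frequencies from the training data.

apple: (108/137) × (5/108) × (48/108) × (22/108) × (83/108) ≈ 0.00253934
orange: (29/137) × (16/29) × (7/29) × (1/29) × (2/29) ≈ 0.0000670399
Highest score → apple.

apple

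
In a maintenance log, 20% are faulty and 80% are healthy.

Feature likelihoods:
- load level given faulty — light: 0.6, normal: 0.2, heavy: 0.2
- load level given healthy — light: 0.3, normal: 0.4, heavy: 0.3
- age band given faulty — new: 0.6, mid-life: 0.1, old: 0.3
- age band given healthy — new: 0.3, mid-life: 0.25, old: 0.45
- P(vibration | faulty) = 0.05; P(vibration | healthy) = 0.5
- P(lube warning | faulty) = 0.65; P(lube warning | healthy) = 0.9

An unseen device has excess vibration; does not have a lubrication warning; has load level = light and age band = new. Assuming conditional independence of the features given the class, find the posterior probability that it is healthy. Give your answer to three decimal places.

faulty: 0.2 × 0.6 × 0.6 × 0.05 × (1−0.65) = 0.00126
healthy: 0.8 × 0.3 × 0.3 × 0.5 × (1−0.9) = 0.0036
P(healthy | x) = 0.0036 / 0.00486 ≈ 0.741

0.741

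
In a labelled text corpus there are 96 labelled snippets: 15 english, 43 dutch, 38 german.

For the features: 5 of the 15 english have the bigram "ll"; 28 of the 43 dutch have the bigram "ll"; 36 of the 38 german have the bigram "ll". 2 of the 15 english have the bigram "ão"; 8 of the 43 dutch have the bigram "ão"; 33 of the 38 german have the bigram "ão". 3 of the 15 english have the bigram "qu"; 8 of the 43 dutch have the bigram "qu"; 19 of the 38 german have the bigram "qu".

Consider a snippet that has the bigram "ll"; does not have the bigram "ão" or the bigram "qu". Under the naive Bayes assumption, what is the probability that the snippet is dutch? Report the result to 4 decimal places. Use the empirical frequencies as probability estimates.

english: (15/96) × (5/15) × (13/15) × (12/15) ≈ 0.0361111
dutch: (43/96) × (28/43) × (35/43) × (35/43) ≈ 0.193235
german: (38/96) × (36/38) × (5/38) × (19/38) ≈ 0.0246711
P(dutch | x) = 0.193235 / 0.2540172 ≈ 0.7607

0.7607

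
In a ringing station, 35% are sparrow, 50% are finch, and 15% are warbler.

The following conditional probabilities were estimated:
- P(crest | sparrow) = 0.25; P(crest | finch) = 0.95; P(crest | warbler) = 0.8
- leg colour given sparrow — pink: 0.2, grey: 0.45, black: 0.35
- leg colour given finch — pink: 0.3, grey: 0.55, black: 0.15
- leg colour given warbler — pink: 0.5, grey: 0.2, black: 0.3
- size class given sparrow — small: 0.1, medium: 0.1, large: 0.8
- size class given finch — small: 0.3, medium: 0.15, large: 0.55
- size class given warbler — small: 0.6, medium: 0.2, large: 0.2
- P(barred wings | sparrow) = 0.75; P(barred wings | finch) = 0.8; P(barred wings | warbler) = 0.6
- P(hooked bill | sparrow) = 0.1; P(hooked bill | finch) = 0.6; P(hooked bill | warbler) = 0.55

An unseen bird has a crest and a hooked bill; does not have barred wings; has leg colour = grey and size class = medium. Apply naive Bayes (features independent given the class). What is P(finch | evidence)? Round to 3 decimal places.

sparrow: 0.35 × 0.25 × 0.45 × 0.1 × (1−0.75) × 0.1 = 0.0000984375
finch: 0.5 × 0.95 × 0.55 × 0.15 × (1−0.8) × 0.6 = 0.0047025
warbler: 0.15 × 0.8 × 0.2 × 0.2 × (1−0.6) × 0.55 = 0.001056
P(finch | x) = 0.0047025 / 0.0058569375 ≈ 0.803

0.803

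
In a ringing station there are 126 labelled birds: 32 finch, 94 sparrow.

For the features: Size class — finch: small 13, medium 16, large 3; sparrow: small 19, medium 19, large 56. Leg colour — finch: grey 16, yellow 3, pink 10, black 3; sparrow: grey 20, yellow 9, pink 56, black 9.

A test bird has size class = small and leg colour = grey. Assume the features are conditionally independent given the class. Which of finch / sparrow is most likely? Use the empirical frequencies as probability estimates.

finch

finch: (32/126) × (13/32) × (16/32) ≈ 0.0515873
sparrow: (94/126) × (19/94) × (20/94) ≈ 0.0320838
Highest score → finch.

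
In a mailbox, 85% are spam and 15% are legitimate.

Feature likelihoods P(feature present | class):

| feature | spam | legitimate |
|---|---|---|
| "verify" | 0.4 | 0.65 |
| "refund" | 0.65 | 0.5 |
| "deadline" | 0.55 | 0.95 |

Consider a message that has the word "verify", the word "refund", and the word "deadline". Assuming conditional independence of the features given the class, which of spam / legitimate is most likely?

spam: 0.85 × 0.4 × 0.65 × 0.55 = 0.12155
legitimate: 0.15 × 0.65 × 0.5 × 0.95 = 0.0463125
Highest score → spam.

spam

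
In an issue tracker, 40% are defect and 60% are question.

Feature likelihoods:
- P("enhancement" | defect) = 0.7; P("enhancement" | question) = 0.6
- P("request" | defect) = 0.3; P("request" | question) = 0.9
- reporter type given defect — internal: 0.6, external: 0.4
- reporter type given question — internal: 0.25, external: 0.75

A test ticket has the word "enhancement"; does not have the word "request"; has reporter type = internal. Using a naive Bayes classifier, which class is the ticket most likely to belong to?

defect: 0.4 × 0.7 × (1−0.3) × 0.6 = 0.1176
question: 0.6 × 0.6 × (1−0.9) × 0.25 = 0.009
Highest score → defect.

defect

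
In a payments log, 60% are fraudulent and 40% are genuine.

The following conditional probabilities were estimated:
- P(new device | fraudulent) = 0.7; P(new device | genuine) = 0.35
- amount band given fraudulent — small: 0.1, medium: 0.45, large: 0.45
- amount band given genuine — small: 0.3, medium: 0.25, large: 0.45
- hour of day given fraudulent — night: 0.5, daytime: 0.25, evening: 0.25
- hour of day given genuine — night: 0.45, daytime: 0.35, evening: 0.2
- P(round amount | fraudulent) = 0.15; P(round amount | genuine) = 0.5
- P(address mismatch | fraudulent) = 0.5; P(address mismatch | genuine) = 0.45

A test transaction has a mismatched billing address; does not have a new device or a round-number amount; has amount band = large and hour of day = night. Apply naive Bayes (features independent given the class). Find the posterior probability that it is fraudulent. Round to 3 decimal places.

fraudulent: 0.6 × (1−0.7) × 0.45 × 0.5 × (1−0.15) × 0.5 = 0.0172125
genuine: 0.4 × (1−0.35) × 0.45 × 0.45 × (1−0.5) × 0.45 = 0.01184625
P(fraudulent | x) = 0.0172125 / 0.02905875 ≈ 0.592

0.592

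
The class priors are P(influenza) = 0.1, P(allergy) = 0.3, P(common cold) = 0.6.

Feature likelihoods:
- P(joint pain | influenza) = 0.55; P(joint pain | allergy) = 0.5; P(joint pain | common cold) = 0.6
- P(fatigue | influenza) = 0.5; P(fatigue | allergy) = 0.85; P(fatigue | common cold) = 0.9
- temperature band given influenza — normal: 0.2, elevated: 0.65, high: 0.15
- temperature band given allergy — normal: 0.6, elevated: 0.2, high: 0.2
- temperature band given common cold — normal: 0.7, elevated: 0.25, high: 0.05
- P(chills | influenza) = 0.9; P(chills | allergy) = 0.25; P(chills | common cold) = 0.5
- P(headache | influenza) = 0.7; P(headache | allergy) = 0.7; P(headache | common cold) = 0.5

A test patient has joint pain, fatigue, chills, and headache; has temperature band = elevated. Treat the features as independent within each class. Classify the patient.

influenza: 0.1 × 0.55 × 0.5 × 0.65 × 0.9 × 0.7 = 0.01126125
allergy: 0.3 × 0.5 × 0.85 × 0.2 × 0.25 × 0.7 = 0.0044625
common cold: 0.6 × 0.6 × 0.9 × 0.25 × 0.5 × 0.5 = 0.02025
Highest score → common cold.

common cold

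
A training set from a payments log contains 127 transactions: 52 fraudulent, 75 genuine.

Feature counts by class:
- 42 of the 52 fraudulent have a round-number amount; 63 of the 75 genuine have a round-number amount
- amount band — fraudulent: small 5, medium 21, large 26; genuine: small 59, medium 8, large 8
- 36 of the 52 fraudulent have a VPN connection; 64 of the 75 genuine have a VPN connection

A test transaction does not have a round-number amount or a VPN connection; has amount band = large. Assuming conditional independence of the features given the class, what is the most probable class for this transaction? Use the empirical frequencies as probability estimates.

fraudulent

fraudulent: (52/127) × (10/52) × (26/52) × (16/52) ≈ 0.0121139
genuine: (75/127) × (12/75) × (8/75) × (11/75) ≈ 0.00147822
Highest score → fraudulent.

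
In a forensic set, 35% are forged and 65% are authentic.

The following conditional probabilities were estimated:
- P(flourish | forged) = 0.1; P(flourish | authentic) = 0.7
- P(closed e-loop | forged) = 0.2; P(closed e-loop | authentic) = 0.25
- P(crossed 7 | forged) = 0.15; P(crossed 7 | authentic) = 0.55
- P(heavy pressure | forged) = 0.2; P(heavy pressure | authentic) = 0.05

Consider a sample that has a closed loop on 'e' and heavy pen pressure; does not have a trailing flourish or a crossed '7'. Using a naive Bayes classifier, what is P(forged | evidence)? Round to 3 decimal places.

0.907

forged: 0.35 × (1−0.1) × 0.2 × (1−0.15) × 0.2 = 0.01071
authentic: 0.65 × (1−0.7) × 0.25 × (1−0.55) × 0.05 = 0.001096875
P(forged | x) = 0.01071 / 0.011806875 ≈ 0.907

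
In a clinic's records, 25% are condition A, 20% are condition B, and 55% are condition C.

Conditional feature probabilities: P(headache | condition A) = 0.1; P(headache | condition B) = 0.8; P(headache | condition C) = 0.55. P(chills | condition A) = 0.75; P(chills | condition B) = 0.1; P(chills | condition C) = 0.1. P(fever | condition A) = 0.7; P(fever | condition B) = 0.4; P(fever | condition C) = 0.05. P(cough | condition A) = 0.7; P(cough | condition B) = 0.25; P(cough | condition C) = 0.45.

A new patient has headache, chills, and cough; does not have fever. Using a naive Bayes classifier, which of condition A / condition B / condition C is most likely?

condition A: 0.25 × 0.1 × 0.75 × (1−0.7) × 0.7 = 0.0039375
condition B: 0.2 × 0.8 × 0.1 × (1−0.4) × 0.25 = 0.0024
condition C: 0.55 × 0.55 × 0.1 × (1−0.05) × 0.45 = 0.012931875
Highest score → condition C.

condition C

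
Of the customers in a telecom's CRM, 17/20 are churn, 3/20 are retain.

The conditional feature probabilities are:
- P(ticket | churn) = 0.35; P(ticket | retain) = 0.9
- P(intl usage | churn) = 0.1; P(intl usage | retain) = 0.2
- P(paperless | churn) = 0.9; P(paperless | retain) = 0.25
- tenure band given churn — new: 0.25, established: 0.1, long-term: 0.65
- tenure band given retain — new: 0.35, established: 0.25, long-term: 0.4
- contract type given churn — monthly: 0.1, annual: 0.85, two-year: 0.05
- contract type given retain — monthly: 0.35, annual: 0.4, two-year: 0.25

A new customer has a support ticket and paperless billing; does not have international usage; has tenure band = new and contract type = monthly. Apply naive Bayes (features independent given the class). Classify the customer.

churn: 0.85 × 0.35 × (1−0.1) × 0.9 × 0.25 × 0.1 = 0.006024375
retain: 0.15 × 0.9 × (1−0.2) × 0.25 × 0.35 × 0.35 = 0.0033075
Highest score → churn.

churn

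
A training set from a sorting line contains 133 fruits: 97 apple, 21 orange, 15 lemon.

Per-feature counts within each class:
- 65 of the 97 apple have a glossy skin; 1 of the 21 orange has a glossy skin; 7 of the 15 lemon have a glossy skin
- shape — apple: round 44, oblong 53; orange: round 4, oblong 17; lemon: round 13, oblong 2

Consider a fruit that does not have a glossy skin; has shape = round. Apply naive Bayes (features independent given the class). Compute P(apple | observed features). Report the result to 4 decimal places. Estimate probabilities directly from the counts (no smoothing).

0.5747

apple: (97/133) × (32/97) × (44/97) ≈ 0.109139
orange: (21/133) × (20/21) × (4/21) ≈ 0.028643
lemon: (15/133) × (8/15) × (13/15) ≈ 0.0521303
P(apple | x) = 0.109139 / 0.1899123 ≈ 0.5747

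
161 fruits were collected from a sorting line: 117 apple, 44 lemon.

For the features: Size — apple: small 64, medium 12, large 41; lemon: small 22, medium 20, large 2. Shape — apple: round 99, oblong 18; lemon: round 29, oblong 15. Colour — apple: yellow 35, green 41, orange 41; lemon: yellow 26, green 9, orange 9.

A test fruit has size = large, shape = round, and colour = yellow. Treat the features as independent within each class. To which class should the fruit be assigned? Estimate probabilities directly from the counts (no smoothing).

apple: (117/161) × (41/117) × (99/117) × (35/117) ≈ 0.0644599
lemon: (44/161) × (2/44) × (29/44) × (26/44) ≈ 0.00483805
Highest score → apple.

apple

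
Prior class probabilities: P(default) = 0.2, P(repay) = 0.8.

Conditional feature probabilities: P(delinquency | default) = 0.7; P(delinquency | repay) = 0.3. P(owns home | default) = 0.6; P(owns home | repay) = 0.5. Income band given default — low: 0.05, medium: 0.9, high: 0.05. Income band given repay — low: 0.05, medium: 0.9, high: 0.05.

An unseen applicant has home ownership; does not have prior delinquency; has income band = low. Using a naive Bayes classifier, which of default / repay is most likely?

repay

default: 0.2 × (1−0.7) × 0.6 × 0.05 = 0.0018
repay: 0.8 × (1−0.3) × 0.5 × 0.05 = 0.014
Highest score → repay.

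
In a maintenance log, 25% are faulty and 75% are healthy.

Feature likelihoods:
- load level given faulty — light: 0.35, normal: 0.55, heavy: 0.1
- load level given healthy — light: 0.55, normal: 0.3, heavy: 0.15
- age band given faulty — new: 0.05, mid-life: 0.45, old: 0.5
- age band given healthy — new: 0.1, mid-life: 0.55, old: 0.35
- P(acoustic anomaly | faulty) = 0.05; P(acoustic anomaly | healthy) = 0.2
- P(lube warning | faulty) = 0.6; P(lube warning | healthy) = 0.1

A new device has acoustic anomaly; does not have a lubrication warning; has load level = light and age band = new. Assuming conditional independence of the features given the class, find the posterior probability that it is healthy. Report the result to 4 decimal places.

0.9884

faulty: 0.25 × 0.35 × 0.05 × 0.05 × (1−0.6) = 0.0000875
healthy: 0.75 × 0.55 × 0.1 × 0.2 × (1−0.1) = 0.007425
P(healthy | x) = 0.007425 / 0.0075125 ≈ 0.9884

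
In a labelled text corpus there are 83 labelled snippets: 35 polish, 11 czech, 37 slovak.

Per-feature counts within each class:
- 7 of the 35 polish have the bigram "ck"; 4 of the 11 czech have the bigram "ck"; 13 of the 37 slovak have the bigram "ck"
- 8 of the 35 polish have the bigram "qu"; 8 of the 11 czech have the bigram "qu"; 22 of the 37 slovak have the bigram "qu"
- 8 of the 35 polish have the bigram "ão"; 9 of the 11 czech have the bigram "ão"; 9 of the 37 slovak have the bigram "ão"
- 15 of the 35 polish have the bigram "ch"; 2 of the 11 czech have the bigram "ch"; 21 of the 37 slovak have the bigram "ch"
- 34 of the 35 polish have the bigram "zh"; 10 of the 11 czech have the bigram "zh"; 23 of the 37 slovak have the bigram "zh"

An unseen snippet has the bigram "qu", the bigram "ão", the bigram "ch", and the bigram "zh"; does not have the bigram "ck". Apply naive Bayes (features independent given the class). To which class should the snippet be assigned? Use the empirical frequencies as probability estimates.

slovak

polish: (35/83) × (28/35) × (8/35) × (8/35) × (15/35) × (34/35) ≈ 0.00733767
czech: (11/83) × (7/11) × (8/11) × (9/11) × (2/11) × (10/11) ≈ 0.00829491
slovak: (37/83) × (24/37) × (22/37) × (9/37) × (21/37) × (23/37) ≈ 0.014755
Highest score → slovak.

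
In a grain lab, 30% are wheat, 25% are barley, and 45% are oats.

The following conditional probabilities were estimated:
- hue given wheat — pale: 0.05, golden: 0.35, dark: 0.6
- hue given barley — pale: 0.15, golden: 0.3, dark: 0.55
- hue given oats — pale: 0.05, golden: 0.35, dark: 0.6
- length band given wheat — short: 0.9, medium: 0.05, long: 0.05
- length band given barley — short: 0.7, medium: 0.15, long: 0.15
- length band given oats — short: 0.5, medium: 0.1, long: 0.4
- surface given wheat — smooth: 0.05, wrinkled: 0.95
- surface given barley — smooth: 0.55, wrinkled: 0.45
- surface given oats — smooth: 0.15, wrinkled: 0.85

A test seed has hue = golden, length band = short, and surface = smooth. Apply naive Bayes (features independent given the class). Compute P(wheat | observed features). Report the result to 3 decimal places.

0.104

wheat: 0.3 × 0.35 × 0.9 × 0.05 = 0.004725
barley: 0.25 × 0.3 × 0.7 × 0.55 = 0.028875
oats: 0.45 × 0.35 × 0.5 × 0.15 = 0.0118125
P(wheat | x) = 0.004725 / 0.0454125 ≈ 0.104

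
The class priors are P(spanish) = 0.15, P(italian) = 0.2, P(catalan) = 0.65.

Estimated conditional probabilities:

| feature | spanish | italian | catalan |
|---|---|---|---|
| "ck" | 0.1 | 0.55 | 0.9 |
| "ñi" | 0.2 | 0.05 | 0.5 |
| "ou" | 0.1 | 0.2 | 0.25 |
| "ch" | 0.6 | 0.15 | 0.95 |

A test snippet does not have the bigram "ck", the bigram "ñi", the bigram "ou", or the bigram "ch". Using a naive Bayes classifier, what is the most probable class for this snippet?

spanish: 0.15 × (1−0.1) × (1−0.2) × (1−0.1) × (1−0.6) = 0.03888
italian: 0.2 × (1−0.55) × (1−0.05) × (1−0.2) × (1−0.15) = 0.05814
catalan: 0.65 × (1−0.9) × (1−0.5) × (1−0.25) × (1−0.95) = 0.00121875
Highest score → italian.

italian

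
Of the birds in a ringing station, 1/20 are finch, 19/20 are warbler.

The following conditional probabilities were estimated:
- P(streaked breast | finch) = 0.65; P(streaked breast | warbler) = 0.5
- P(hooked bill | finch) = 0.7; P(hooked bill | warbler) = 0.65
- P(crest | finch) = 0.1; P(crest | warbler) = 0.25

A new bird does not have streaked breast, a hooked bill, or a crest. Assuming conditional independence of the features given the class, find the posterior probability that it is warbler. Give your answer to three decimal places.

finch: 0.05 × (1−0.65) × (1−0.7) × (1−0.1) = 0.004725
warbler: 0.95 × (1−0.5) × (1−0.65) × (1−0.25) = 0.1246875
P(warbler | x) = 0.1246875 / 0.1294125 ≈ 0.963

0.963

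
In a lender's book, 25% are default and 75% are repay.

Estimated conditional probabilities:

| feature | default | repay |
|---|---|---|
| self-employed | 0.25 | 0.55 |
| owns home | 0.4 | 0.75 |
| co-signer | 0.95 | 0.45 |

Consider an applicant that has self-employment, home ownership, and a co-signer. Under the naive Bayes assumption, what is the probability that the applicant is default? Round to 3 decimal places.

0.146

default: 0.25 × 0.25 × 0.4 × 0.95 = 0.02375
repay: 0.75 × 0.55 × 0.75 × 0.45 = 0.13921875
P(default | x) = 0.02375 / 0.16296875 ≈ 0.146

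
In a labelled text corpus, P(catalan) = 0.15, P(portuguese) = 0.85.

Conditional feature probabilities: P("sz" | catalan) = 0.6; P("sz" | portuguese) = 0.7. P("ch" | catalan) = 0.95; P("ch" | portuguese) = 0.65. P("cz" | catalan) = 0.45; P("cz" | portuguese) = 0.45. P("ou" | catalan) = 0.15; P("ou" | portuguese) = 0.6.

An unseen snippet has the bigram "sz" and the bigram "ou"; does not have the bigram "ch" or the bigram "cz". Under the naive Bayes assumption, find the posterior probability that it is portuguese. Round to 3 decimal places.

0.995

catalan: 0.15 × 0.6 × (1−0.95) × (1−0.45) × 0.15 = 0.00037125
portuguese: 0.85 × 0.7 × (1−0.65) × (1−0.45) × 0.6 = 0.0687225
P(portuguese | x) = 0.0687225 / 0.06909375 ≈ 0.995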